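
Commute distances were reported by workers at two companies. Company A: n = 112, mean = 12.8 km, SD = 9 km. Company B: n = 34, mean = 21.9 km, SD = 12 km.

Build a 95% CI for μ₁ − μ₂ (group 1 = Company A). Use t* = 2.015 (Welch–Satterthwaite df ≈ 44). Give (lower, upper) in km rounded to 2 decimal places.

SE₁ = s₁/√n₁ = 9/√112 = 0.8504; SE₂ = 12/√34 = 2.0580.
Independent samples, unequal variances: SE_diff = √(SE₁² + SE₂²) = √(0.72318016 + 4.235364) = 2.2268.
t* = 2.015, so margin of error = 2.015 × 2.2268 = 4.4870.
Difference in means = 12.8 − 21.9 = -9.1000.
-9.1000 ± 4.4870 → (-13.59, -4.61).

(-13.59, -4.61)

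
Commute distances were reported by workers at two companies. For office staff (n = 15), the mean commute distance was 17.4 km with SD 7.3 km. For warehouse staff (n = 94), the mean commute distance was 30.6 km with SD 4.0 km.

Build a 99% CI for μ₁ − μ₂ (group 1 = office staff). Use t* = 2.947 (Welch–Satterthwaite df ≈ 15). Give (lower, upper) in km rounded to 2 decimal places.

SE₁ = s₁/√n₁ = 7.3/√15 = 1.8849; SE₂ = 4.0/√94 = 0.4126.
Independent samples, unequal variances: SE_diff = √(SE₁² + SE₂²) = √(3.55284801 + 0.17023876) = 1.9295.
t* = 2.947, so margin of error = 2.947 × 1.9295 = 5.6862.
Difference in means = 17.4 − 30.6 = -13.2000.
-13.2000 ± 5.6862 → (-18.89, -7.51).

(-18.89, -7.51)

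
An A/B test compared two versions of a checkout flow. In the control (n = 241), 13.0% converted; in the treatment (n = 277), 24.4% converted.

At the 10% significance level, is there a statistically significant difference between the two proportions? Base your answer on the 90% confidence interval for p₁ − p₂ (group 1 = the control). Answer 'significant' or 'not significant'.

SE₁ = √(p̂₁(1−p̂₁)/n₁) = √(0.1300·0.8700/241) = 0.02166; SE₂ = √(0.2440·0.7560/277) = 0.02581.
Independent samples: SE of the difference = √(SE₁² + SE₂²) = √(0.0004691556 + 0.0006661561) = 0.03369.
z* for 90% confidence is 1.645, so the margin of error is 1.645 × 0.03369 = 0.05542.
Point estimate p̂₁ − p̂₂ = 0.1300 − 0.2440 = -0.1140.
-0.1140 ± 0.05542 → (-0.16942, -0.05858).
The interval (-0.16942, -0.05858) does not contain 0, so the difference is significant.

significant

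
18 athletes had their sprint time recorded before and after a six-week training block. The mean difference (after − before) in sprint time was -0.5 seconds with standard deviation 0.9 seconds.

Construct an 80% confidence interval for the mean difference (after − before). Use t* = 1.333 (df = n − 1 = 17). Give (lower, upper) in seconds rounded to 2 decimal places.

Paired design: SE = s_d/√n = 0.9/√18 = 0.2121.
t* = 1.333; margin of error = 1.333 × 0.2121 = 0.2827.
-0.5 ± 0.2827 → (-0.78, -0.22).

(-0.78, -0.22)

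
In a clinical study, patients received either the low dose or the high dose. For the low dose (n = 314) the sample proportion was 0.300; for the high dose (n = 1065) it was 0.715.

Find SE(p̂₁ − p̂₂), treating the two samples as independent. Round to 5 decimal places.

The two standard errors are √(0.3000×0.7000/314) = 0.02586 and √(0.7150×0.2850/1065) = 0.01383.
Because the samples are independent, SE_diff = √(0.02586² + 0.01383²) = 0.02933.

0.02933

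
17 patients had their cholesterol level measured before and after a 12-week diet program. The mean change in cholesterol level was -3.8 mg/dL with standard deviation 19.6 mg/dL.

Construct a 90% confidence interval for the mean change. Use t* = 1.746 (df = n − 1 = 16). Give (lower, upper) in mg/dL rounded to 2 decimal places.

Paired design: SE = s_d/√n = 19.6/√17 = 4.7537.
t* = 1.746; margin of error = 1.746 × 4.7537 = 8.3000.
-3.8 ± 8.3000 → (-12.10, 4.50).

(-12.10, 4.50)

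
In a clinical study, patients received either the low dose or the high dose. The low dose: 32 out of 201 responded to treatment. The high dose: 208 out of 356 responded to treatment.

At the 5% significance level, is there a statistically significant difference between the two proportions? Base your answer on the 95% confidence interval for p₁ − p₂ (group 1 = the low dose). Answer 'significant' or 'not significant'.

Sample proportions: 32/201 = 0.1592, 208/356 = 0.5843.
Each SE is √(p̂(1−p̂)/n): √(0.1592·0.8408/201) = 0.02581 and √(0.5843·0.4157/356) = 0.02612.
SE(p̂₁ − p̂₂) = √(SE₁² + SE₂²) = √(0.0006661561 + 0.0006822544) = 0.03672, since the two samples are independent.
At 95% confidence z* = 1.960; margin = 1.960 × 0.03672 = 0.07197.
The difference is 0.1592 − 0.5843 = -0.4251, so the interval is -0.4251 ± 0.07197 = (-0.49707, -0.35313).
The interval (-0.49707, -0.35313) does not contain 0, so the difference is significant.

significant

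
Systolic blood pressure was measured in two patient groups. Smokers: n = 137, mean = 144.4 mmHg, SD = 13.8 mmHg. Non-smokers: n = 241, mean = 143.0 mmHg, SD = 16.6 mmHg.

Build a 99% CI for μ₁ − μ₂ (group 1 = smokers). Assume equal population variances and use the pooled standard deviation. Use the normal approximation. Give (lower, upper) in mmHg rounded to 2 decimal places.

(-2.91, 5.71)

Pooled variance s_p² = [136·13.8² + 240·16.6²] / (137+241−2) = 244.7719, so s_p = 15.6452.
SE_diff = s_p·√(1/n₁ + 1/n₂) = 15.6452·√(1/137 + 1/241) = 1.6740.
z* = 2.576; margin = 2.576 × 1.6740 = 4.3122.
Difference = 144.4 − 143.0 = 1.4000.
1.4000 ± 4.3122 → (-2.91, 5.71).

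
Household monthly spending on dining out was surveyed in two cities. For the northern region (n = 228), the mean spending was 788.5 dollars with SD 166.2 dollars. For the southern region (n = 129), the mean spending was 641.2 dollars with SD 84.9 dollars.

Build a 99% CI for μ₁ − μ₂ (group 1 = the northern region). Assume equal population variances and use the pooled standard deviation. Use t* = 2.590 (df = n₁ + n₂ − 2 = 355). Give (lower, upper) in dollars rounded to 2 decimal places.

(106.68, 187.92)

Pooled variance s_p² = [227·166.2² + 128·84.9²] / (228+129−2) = 20261.7441, so s_p = 142.3438.
SE_diff = s_p·√(1/n₁ + 1/n₂) = 142.3438·√(1/228 + 1/129) = 15.6823.
t* = 2.590; margin = 2.590 × 15.6823 = 40.6172.
Difference = 788.5 − 641.2 = 147.3000.
147.3000 ± 40.6172 → (106.68, 187.92).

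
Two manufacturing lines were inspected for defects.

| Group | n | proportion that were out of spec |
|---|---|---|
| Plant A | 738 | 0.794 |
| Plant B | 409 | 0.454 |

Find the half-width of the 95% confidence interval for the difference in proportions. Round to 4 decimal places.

SE₁ = √(p̂₁(1−p̂₁)/n₁) = √(0.7940·0.2060/738) = 0.01489; SE₂ = √(0.4540·0.5460/409) = 0.02462.
Independent samples: SE of the difference = √(SE₁² + SE₂²) = √(0.0002217121 + 0.0006061444) = 0.02877.
z* for 95% confidence is 1.960, so the margin of error is 1.960 × 0.02877 = 0.05639.

0.0564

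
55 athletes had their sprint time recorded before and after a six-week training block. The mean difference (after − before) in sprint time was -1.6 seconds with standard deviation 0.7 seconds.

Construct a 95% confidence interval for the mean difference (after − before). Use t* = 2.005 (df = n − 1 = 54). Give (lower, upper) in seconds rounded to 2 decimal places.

Paired design: SE = s_d/√n = 0.7/√55 = 0.0944.
t* = 2.005; margin of error = 2.005 × 0.0944 = 0.1893.
-1.6 ± 0.1893 → (-1.79, -1.41).

(-1.79, -1.41)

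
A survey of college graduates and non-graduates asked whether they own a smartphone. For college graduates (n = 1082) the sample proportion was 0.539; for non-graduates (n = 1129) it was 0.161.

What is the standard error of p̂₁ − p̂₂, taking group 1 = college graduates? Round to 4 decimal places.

0.0187

SE₁ = √(p̂₁(1−p̂₁)/n₁) = √(0.5390·0.4610/1082) = 0.01515; SE₂ = √(0.1610·0.8390/1129) = 0.01094.
Independent samples: SE of the difference = √(SE₁² + SE₂²) = √(0.0002295225 + 0.0001196836) = 0.01869.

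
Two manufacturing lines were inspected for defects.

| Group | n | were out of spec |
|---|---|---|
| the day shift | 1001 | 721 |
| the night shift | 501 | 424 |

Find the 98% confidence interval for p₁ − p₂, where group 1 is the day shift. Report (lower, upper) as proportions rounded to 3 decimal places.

First, p̂₁ = 721/1001 = 0.7203; p̂₂ = 424/501 = 0.8463.
The two standard errors are √(0.7203×0.2797/1001) = 0.01419 and √(0.8463×0.1537/501) = 0.01611.
Because the samples are independent, SE_diff = √(0.01419² + 0.01611²) = 0.02147.
Using z* = 2.326 for 98%, ME = 2.326 × 0.02147 = 0.04994.
p̂₁ − p̂₂ = -0.1260; interval -0.1260 ± 0.04994 gives (-0.176, -0.076).

(-0.176, -0.076)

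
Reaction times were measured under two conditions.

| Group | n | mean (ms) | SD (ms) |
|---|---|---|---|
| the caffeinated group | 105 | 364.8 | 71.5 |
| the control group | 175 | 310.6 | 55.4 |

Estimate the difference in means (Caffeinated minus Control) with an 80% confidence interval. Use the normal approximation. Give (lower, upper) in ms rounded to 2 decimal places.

(43.77, 64.63)

Standard errors of each mean: 71.5/√105 = 6.9777 and 55.4/√175 = 4.1878.
SE(x̄₁ − x̄₂) = √(6.9777² + 4.1878²) = 8.1379 for independent samples with unequal variances.
With z* = 1.282, the margin is 1.282 × 8.1379 = 10.4328.
x̄₁ − x̄₂ = 364.8 − 310.6 = 54.2000; the interval is 54.2000 ± 10.4328 = (43.77, 64.63).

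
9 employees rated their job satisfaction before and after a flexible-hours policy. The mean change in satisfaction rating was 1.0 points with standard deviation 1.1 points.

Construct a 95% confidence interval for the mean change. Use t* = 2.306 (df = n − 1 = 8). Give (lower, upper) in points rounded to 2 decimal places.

(0.15, 1.85)

Paired design: SE = s_d/√n = 1.1/√9 = 0.3667.
t* = 2.306; margin of error = 2.306 × 0.3667 = 0.8456.
1.0 ± 0.8456 → (0.15, 1.85).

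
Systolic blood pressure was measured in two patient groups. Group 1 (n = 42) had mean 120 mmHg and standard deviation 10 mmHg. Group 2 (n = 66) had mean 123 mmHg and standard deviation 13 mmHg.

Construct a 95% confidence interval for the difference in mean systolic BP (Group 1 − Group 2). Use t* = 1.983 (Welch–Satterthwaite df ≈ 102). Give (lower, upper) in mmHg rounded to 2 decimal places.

(-7.41, 1.41)

Standard errors of each mean: 10/√42 = 1.5430 and 13/√66 = 1.6002.
SE(x̄₁ − x̄₂) = √(1.5430² + 1.6002²) = 2.2229 for independent samples with unequal variances.
With t* = 1.983, the margin is 1.983 × 2.2229 = 4.4080.
x̄₁ − x̄₂ = 120 − 123 = -3.0000; the interval is -3.0000 ± 4.4080 = (-7.41, 1.41).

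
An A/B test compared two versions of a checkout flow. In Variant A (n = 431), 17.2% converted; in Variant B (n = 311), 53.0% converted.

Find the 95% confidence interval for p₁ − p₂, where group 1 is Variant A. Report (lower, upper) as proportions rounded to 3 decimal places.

(-0.424, -0.292)

SE₁ = √(p̂₁(1−p̂₁)/n₁) = √(0.1720·0.8280/431) = 0.01818; SE₂ = √(0.5300·0.4700/311) = 0.02830.
Independent samples: SE of the difference = √(SE₁² + SE₂²) = √(0.0003305124 + 0.00080089) = 0.03364.
z* for 95% confidence is 1.960, so the margin of error is 1.960 × 0.03364 = 0.06593.
Point estimate p̂₁ − p̂₂ = 0.1720 − 0.5300 = -0.3580.
-0.3580 ± 0.06593 → (-0.424, -0.292).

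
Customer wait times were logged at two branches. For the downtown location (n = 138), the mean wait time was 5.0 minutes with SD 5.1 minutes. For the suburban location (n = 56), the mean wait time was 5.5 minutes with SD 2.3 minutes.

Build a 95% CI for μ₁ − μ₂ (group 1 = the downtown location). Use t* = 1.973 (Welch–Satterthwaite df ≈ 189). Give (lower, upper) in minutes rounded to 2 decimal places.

SE₁ = s₁/√n₁ = 5.1/√138 = 0.4341; SE₂ = 2.3/√56 = 0.3074.
Independent samples, unequal variances: SE_diff = √(SE₁² + SE₂²) = √(0.18844281 + 0.09449476) = 0.5319.
t* = 1.973, so margin of error = 1.973 × 0.5319 = 1.0494.
Difference in means = 5.0 − 5.5 = -0.5000.
-0.5000 ± 1.0494 → (-1.55, 0.55).

(-1.55, 0.55)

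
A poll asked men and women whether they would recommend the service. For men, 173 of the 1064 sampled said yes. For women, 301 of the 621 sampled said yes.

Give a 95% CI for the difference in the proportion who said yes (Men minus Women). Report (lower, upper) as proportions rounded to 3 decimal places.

Sample proportions: 173/1064 = 0.1626, 301/621 = 0.4847.
Each SE is √(p̂(1−p̂)/n): √(0.1626·0.8374/1064) = 0.01131 and √(0.4847·0.5153/621) = 0.02005.
SE(p̂₁ − p̂₂) = √(SE₁² + SE₂²) = √(0.0001279161 + 0.0004020025) = 0.02302, since the two samples are independent.
At 95% confidence z* = 1.960; margin = 1.960 × 0.02302 = 0.04512.
The difference is 0.1626 − 0.4847 = -0.3221, so the interval is -0.3221 ± 0.04512 = (-0.367, -0.277).

(-0.367, -0.277)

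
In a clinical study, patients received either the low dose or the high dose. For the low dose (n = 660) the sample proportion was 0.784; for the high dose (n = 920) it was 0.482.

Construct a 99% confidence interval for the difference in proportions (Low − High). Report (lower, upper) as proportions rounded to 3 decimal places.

SE₁ = √(p̂₁(1−p̂₁)/n₁) = √(0.7840·0.2160/660) = 0.01602; SE₂ = √(0.4820·0.5180/920) = 0.01647.
Independent samples: SE of the difference = √(SE₁² + SE₂²) = √(0.0002566404 + 0.0002712609) = 0.02298.
z* for 99% confidence is 2.576, so the margin of error is 2.576 × 0.02298 = 0.05920.
Point estimate p̂₁ − p̂₂ = 0.7840 − 0.4820 = 0.3020.
0.3020 ± 0.05920 → (0.243, 0.361).

(0.243, 0.361)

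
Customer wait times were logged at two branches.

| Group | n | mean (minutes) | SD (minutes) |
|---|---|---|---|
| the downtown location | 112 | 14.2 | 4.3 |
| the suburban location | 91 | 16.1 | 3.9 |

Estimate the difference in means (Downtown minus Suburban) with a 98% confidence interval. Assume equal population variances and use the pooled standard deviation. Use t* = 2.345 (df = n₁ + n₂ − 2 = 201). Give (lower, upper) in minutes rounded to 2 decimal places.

(-3.27, -0.53)

s_p = √[((n₁−1)s₁² + (n₂−1)s₂²)/(n₁+n₂−2)] = √[(111·4.3² + 90·3.9²)/201] = 4.1257.
SE = 4.1257·√(1/112 + 1/91) = 0.5823.
With t* = 2.345, margin = 2.345 × 0.5823 = 1.3655.
x̄₁ − x̄₂ = 14.2 − 16.1 = -1.9000; interval -1.9000 ± 1.3655 = (-3.27, -0.53).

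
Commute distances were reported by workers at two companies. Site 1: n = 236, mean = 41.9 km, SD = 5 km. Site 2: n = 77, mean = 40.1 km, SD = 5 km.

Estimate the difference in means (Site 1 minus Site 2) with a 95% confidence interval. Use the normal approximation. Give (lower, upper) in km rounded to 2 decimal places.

(0.51, 3.09)

Per-group SEs: s₁/√n₁ = 5/√236 = 0.3255, s₂/√n₂ = 5/√77 = 0.5698.
Unpooled SE of the difference: √(0.10595025 + 0.32467204) = 0.6562.
Margin of error = z* · SE = 1.960 × 0.6562 = 1.2862.
x̄₁ − x̄₂ = 41.9 − 40.1 = 1.8000.
CI: 1.8000 ± 1.2862 = (0.51, 3.09).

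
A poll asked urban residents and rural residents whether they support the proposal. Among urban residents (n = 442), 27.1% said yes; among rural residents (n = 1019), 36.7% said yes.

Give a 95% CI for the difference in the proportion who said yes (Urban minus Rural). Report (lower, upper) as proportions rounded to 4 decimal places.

Each SE is √(p̂(1−p̂)/n): √(0.2710·0.7290/442) = 0.02114 and √(0.3670·0.6330/1019) = 0.01510.
SE(p̂₁ − p̂₂) = √(SE₁² + SE₂²) = √(0.0004468996 + 0.00022801) = 0.02598, since the two samples are independent.
At 95% confidence z* = 1.960; margin = 1.960 × 0.02598 = 0.05092.
The difference is 0.2710 − 0.3670 = -0.0960, so the interval is -0.0960 ± 0.05092 = (-0.1469, -0.0451).

(-0.1469, -0.0451)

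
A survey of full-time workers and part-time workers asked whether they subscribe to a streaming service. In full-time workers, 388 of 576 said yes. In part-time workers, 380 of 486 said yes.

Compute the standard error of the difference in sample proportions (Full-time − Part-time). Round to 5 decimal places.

0.02707

p̂₁ = 388/576 = 0.6736 and p̂₂ = 380/486 = 0.7819.
SE₁ = √(p̂₁(1−p̂₁)/n₁) = √(0.6736·0.3264/576) = 0.01954; SE₂ = √(0.7819·0.2181/486) = 0.01873.
Independent samples: SE of the difference = √(SE₁² + SE₂²) = √(0.0003818116 + 0.0003508129) = 0.02707.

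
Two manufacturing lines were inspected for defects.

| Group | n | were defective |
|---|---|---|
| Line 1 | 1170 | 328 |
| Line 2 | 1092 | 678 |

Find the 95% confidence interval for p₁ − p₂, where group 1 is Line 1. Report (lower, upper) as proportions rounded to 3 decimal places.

(-0.379, -0.302)

Sample proportions: 328/1170 = 0.2803, 678/1092 = 0.6209.
Each SE is √(p̂(1−p̂)/n): √(0.2803·0.7197/1170) = 0.01313 and √(0.6209·0.3791/1092) = 0.01468.
SE(p̂₁ − p̂₂) = √(SE₁² + SE₂²) = √(0.0001723969 + 0.0002155024) = 0.01970, since the two samples are independent.
At 95% confidence z* = 1.960; margin = 1.960 × 0.01970 = 0.03861.
The difference is 0.2803 − 0.6209 = -0.3406, so the interval is -0.3406 ± 0.03861 = (-0.379, -0.302).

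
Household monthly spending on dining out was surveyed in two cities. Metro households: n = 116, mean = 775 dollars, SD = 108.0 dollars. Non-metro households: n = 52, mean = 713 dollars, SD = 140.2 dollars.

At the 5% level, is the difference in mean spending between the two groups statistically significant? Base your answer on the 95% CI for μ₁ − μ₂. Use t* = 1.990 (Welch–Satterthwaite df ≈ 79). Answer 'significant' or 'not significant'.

Standard errors of each mean: 108.0/√116 = 10.0275 and 140.2/√52 = 19.4422.
SE(x̄₁ − x̄₂) = √(10.0275² + 19.4422²) = 21.8758 for independent samples with unequal variances.
With t* = 1.990, the margin is 1.990 × 21.8758 = 43.5328.
x̄₁ − x̄₂ = 775 − 713 = 62.0000; the interval is 62.0000 ± 43.5328 = (18.4672, 105.5328).
The interval (18.4672, 105.5328) does not contain 0, so the difference is significant.

significant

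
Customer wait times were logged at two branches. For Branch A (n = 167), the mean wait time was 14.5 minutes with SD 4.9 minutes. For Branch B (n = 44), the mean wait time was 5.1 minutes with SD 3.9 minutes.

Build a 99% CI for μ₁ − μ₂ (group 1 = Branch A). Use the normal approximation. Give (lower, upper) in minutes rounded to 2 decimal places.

Standard errors of each mean: 4.9/√167 = 0.3792 and 3.9/√44 = 0.5879.
SE(x̄₁ − x̄₂) = √(0.3792² + 0.5879²) = 0.6996 for independent samples with unequal variances.
With z* = 2.576, the margin is 2.576 × 0.6996 = 1.8022.
x̄₁ − x̄₂ = 14.5 − 5.1 = 9.4000; the interval is 9.4000 ± 1.8022 = (7.60, 11.20).

(7.60, 11.20)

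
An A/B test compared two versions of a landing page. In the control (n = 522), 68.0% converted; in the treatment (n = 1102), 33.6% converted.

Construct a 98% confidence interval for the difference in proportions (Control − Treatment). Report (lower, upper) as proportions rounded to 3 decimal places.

The two standard errors are √(0.6800×0.3200/522) = 0.02042 and √(0.3360×0.6640/1102) = 0.01423.
Because the samples are independent, SE_diff = √(0.02042² + 0.01423²) = 0.02489.
Using z* = 2.326 for 98%, ME = 2.326 × 0.02489 = 0.05789.
p̂₁ − p̂₂ = 0.3440; interval 0.3440 ± 0.05789 gives (0.286, 0.402).

(0.286, 0.402)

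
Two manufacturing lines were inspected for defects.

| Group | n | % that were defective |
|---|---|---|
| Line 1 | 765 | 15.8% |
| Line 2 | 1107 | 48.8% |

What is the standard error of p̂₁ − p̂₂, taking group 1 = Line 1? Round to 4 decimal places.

0.0200

Each SE is √(p̂(1−p̂)/n): √(0.1580·0.8420/765) = 0.01319 and √(0.4880·0.5120/1107) = 0.01502.
SE(p̂₁ − p̂₂) = √(SE₁² + SE₂²) = √(0.0001739761 + 0.0002256004) = 0.01999, since the two samples are independent.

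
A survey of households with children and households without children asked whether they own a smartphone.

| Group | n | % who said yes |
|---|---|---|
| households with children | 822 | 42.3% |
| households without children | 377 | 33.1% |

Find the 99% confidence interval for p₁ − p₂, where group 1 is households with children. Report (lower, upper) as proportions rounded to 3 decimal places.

(0.015, 0.169)

The two standard errors are √(0.4230×0.5770/822) = 0.01723 and √(0.3310×0.6690/377) = 0.02424.
Because the samples are independent, SE_diff = √(0.01723² + 0.02424²) = 0.02974.
Using z* = 2.576 for 99%, ME = 2.576 × 0.02974 = 0.07661.
p̂₁ − p̂₂ = 0.0920; interval 0.0920 ± 0.07661 gives (0.015, 0.169).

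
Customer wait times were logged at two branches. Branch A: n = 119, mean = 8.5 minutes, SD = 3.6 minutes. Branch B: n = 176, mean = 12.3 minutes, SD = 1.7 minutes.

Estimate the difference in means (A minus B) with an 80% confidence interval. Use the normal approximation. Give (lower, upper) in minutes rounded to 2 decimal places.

Per-group SEs: s₁/√n₁ = 3.6/√119 = 0.3300, s₂/√n₂ = 1.7/√176 = 0.1281.
Unpooled SE of the difference: √(0.1089 + 0.01640961) = 0.3540.
Margin of error = z* · SE = 1.282 × 0.3540 = 0.4538.
x̄₁ − x̄₂ = 8.5 − 12.3 = -3.8000.
CI: -3.8000 ± 0.4538 = (-4.25, -3.35).

(-4.25, -3.35)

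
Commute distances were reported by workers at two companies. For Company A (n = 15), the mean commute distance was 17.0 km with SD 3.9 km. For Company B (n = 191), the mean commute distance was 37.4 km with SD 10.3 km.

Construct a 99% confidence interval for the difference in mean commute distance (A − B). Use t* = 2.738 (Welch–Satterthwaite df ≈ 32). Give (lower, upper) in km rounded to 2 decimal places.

Standard errors of each mean: 3.9/√15 = 1.0070 and 10.3/√191 = 0.7453.
SE(x̄₁ − x̄₂) = √(1.0070² + 0.7453²) = 1.2528 for independent samples with unequal variances.
With t* = 2.738, the margin is 2.738 × 1.2528 = 3.4302.
x̄₁ − x̄₂ = 17.0 − 37.4 = -20.4000; the interval is -20.4000 ± 3.4302 = (-23.83, -16.97).

(-23.83, -16.97)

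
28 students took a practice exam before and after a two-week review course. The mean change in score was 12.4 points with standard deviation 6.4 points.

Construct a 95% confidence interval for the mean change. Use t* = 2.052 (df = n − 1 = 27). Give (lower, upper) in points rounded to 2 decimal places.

(9.92, 14.88)

Paired design: SE = s_d/√n = 6.4/√28 = 1.2095.
t* = 2.052; margin of error = 2.052 × 1.2095 = 2.4819.
12.4 ± 2.4819 → (9.92, 14.88).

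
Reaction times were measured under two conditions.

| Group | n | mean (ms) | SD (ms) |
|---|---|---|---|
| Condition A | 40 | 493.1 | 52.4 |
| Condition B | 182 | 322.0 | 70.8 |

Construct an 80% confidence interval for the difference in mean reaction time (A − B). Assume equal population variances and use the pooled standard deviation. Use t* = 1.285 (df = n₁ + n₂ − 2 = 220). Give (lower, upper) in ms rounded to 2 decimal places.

s_p = √[((n₁−1)s₁² + (n₂−1)s₂²)/(n₁+n₂−2)] = √[(39·52.4² + 181·70.8²)/220] = 67.9028.
SE = 67.9028·√(1/40 + 1/182) = 11.8576.
With t* = 1.285, margin = 1.285 × 11.8576 = 15.2370.
x̄₁ − x̄₂ = 493.1 − 322.0 = 171.1000; interval 171.1000 ± 15.2370 = (155.86, 186.34).

(155.86, 186.34)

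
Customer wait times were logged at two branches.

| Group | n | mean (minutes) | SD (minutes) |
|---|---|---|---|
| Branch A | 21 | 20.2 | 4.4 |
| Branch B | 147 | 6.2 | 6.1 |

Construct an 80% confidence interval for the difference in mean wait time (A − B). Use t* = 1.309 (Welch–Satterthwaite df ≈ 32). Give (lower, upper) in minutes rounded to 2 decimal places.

Standard errors of each mean: 4.4/√21 = 0.9602 and 6.1/√147 = 0.5031.
SE(x̄₁ − x̄₂) = √(0.9602² + 0.5031²) = 1.0840 for independent samples with unequal variances.
With t* = 1.309, the margin is 1.309 × 1.0840 = 1.4190.
x̄₁ − x̄₂ = 20.2 − 6.2 = 14.0000; the interval is 14.0000 ± 1.4190 = (12.58, 15.42).

(12.58, 15.42)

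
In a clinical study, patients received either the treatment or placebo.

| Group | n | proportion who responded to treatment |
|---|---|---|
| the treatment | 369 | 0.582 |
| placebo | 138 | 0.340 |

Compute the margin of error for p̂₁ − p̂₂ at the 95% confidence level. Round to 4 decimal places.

The two standard errors are √(0.5820×0.4180/369) = 0.02568 and √(0.3400×0.6600/138) = 0.04032.
Because the samples are independent, SE_diff = √(0.02568² + 0.04032²) = 0.04780.
Using z* = 1.960 for 95%, ME = 1.960 × 0.04780 = 0.09369.

0.0937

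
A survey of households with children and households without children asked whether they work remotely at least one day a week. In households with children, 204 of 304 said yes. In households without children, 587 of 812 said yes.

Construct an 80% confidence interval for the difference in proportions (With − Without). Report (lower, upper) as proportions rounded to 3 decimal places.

p̂₁ = 204/304 = 0.6711 and p̂₂ = 587/812 = 0.7229.
SE₁ = √(p̂₁(1−p̂₁)/n₁) = √(0.6711·0.3289/304) = 0.02695; SE₂ = √(0.7229·0.2771/812) = 0.01571.
Independent samples: SE of the difference = √(SE₁² + SE₂²) = √(0.0007263025 + 0.0002468041) = 0.03119.
z* for 80% confidence is 1.282, so the margin of error is 1.282 × 0.03119 = 0.03999.
Point estimate p̂₁ − p̂₂ = 0.6711 − 0.7229 = -0.0518.
-0.0518 ± 0.03999 → (-0.092, -0.012).

(-0.092, -0.012)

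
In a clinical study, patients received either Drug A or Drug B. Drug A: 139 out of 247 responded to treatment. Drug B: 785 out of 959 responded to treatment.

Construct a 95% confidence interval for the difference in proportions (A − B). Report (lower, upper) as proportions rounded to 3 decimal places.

(-0.322, -0.189)

Sample proportions: 139/247 = 0.5628, 785/959 = 0.8186.
Each SE is √(p̂(1−p̂)/n): √(0.5628·0.4372/247) = 0.03156 and √(0.8186·0.1814/959) = 0.01244.
SE(p̂₁ − p̂₂) = √(SE₁² + SE₂²) = √(0.0009960336 + 0.0001547536) = 0.03392, since the two samples are independent.
At 95% confidence z* = 1.960; margin = 1.960 × 0.03392 = 0.06648.
The difference is 0.5628 − 0.8186 = -0.2558, so the interval is -0.2558 ± 0.06648 = (-0.322, -0.189).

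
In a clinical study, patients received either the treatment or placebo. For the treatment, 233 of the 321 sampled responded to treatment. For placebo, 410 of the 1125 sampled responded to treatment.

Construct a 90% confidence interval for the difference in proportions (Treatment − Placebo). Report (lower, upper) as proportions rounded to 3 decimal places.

p̂₁ = 233/321 = 0.7259 and p̂₂ = 410/1125 = 0.3644.
SE₁ = √(p̂₁(1−p̂₁)/n₁) = √(0.7259·0.2741/321) = 0.02490; SE₂ = √(0.3644·0.6356/1125) = 0.01435.
Independent samples: SE of the difference = √(SE₁² + SE₂²) = √(0.00062001 + 0.0002059225) = 0.02874.
z* for 90% confidence is 1.645, so the margin of error is 1.645 × 0.02874 = 0.04728.
Point estimate p̂₁ − p̂₂ = 0.7259 − 0.3644 = 0.3615.
0.3615 ± 0.04728 → (0.314, 0.409).

(0.314, 0.409)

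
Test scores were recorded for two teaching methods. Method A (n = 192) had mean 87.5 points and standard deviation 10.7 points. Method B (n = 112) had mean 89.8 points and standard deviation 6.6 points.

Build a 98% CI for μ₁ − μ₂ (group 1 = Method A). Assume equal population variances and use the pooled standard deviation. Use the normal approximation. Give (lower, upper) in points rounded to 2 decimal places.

Pooled variance s_p² = [191·10.7² + 111·6.6²] / (192+112−2) = 88.4197, so s_p = 9.4032.
SE_diff = s_p·√(1/n₁ + 1/n₂) = 9.4032·√(1/192 + 1/112) = 1.1180.
z* = 2.326; margin = 2.326 × 1.1180 = 2.6005.
Difference = 87.5 − 89.8 = -2.3000.
-2.3000 ± 2.6005 → (-4.90, 0.30).

(-4.90, 0.30)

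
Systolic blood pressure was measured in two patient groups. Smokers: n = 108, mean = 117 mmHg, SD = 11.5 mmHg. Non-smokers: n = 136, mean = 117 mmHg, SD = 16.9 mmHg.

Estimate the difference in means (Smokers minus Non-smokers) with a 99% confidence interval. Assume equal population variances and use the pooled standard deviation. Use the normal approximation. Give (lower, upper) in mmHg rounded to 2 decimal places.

Pooled variance s_p² = [107·11.5² + 135·16.9²] / (108+136−2) = 217.8021, so s_p = 14.7581.
SE_diff = s_p·√(1/n₁ + 1/n₂) = 14.7581·√(1/108 + 1/136) = 1.9021.
z* = 2.576; margin = 2.576 × 1.9021 = 4.8998.
Difference = 117 − 117 = 0.0000.
0.0000 ± 4.8998 → (-4.90, 4.90).

(-4.90, 4.90)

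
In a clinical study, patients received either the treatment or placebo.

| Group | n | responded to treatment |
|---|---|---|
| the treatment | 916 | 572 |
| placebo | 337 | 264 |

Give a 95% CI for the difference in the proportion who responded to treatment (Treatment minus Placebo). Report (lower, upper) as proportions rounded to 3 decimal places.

(-0.213, -0.105)

Sample proportions: 572/916 = 0.6245, 264/337 = 0.7834.
Each SE is √(p̂(1−p̂)/n): √(0.6245·0.3755/916) = 0.01600 and √(0.7834·0.2166/337) = 0.02244.
SE(p̂₁ − p̂₂) = √(SE₁² + SE₂²) = √(0.000256 + 0.0005035536) = 0.02756, since the two samples are independent.
At 95% confidence z* = 1.960; margin = 1.960 × 0.02756 = 0.05402.
The difference is 0.6245 − 0.7834 = -0.1589, so the interval is -0.1589 ± 0.05402 = (-0.213, -0.105).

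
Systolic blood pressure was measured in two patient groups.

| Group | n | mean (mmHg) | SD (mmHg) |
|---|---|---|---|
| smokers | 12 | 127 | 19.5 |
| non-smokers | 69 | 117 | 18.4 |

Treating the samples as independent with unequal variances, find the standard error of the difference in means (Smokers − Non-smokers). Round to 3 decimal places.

Per-group SEs: s₁/√n₁ = 19.5/√12 = 5.6292, s₂/√n₂ = 18.4/√69 = 2.2151.
Unpooled SE of the difference: √(31.68789264 + 4.90666801) = 6.0493.

6.049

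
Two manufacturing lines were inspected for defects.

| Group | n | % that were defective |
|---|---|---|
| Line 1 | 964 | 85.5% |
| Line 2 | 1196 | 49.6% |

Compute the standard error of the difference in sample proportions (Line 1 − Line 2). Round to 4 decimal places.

Each SE is √(p̂(1−p̂)/n): √(0.8550·0.1450/964) = 0.01134 and √(0.4960·0.5040/1196) = 0.01446.
SE(p̂₁ − p̂₂) = √(SE₁² + SE₂²) = √(0.0001285956 + 0.0002090916) = 0.01838, since the two samples are independent.

0.0184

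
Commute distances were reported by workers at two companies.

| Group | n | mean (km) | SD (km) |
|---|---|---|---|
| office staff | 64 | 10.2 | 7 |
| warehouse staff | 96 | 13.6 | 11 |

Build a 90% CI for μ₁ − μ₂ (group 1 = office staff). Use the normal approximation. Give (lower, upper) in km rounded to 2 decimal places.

(-5.74, -1.06)

Standard errors of each mean: 7/√64 = 0.8750 and 11/√96 = 1.1227.
SE(x̄₁ − x̄₂) = √(0.8750² + 1.1227²) = 1.4234 for independent samples with unequal variances.
With z* = 1.645, the margin is 1.645 × 1.4234 = 2.3415.
x̄₁ − x̄₂ = 10.2 − 13.6 = -3.4000; the interval is -3.4000 ± 2.3415 = (-5.74, -1.06).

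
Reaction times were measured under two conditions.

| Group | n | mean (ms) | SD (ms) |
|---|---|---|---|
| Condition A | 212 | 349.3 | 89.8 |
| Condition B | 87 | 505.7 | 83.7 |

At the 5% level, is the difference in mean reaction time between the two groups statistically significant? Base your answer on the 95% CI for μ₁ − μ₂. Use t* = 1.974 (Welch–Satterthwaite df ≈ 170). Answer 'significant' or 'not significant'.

Per-group SEs: s₁/√n₁ = 89.8/√212 = 6.1675, s₂/√n₂ = 83.7/√87 = 8.9736.
Unpooled SE of the difference: √(38.03805625 + 80.52549696) = 10.8887.
Margin of error = t* · SE = 1.974 × 10.8887 = 21.4943.
x̄₁ − x̄₂ = 349.3 − 505.7 = -156.4000.
CI: -156.4000 ± 21.4943 = (-177.8943, -134.9057).
The interval (-177.8943, -134.9057) does not contain 0, so the difference is significant.

significant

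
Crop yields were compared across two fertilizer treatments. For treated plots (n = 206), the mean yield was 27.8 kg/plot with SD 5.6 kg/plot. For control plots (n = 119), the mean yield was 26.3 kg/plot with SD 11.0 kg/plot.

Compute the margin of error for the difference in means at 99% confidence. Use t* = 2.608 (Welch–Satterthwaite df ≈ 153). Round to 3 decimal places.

Standard errors of each mean: 5.6/√206 = 0.3902 and 11.0/√119 = 1.0084.
SE(x̄₁ − x̄₂) = √(0.3902² + 1.0084²) = 1.0813 for independent samples with unequal variances.
With t* = 2.608, the margin is 2.608 × 1.0813 = 2.8200.

2.820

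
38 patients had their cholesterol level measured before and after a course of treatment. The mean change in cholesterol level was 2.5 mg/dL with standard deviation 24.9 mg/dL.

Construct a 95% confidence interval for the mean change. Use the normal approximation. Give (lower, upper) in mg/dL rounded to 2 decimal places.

(-5.42, 10.42)

Paired design: SE = s_d/√n = 24.9/√38 = 4.0393.
z* = 1.960; margin of error = 1.960 × 4.0393 = 7.9170.
2.5 ± 7.9170 → (-5.42, 10.42).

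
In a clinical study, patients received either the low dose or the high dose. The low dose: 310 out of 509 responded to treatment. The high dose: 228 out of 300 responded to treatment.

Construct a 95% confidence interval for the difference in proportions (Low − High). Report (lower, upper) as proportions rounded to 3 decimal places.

Sample proportions: 310/509 = 0.6090, 228/300 = 0.7600.
Each SE is √(p̂(1−p̂)/n): √(0.6090·0.3910/509) = 0.02163 and √(0.7600·0.2400/300) = 0.02466.
SE(p̂₁ − p̂₂) = √(SE₁² + SE₂²) = √(0.0004678569 + 0.0006081156) = 0.03280, since the two samples are independent.
At 95% confidence z* = 1.960; margin = 1.960 × 0.03280 = 0.06429.
The difference is 0.6090 − 0.7600 = -0.1510, so the interval is -0.1510 ± 0.06429 = (-0.215, -0.087).

(-0.215, -0.087)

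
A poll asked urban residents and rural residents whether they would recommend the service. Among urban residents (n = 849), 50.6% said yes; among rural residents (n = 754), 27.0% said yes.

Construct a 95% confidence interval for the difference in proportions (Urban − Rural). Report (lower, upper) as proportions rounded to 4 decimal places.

(0.1898, 0.2822)

SE₁ = √(p̂₁(1−p̂₁)/n₁) = √(0.5060·0.4940/849) = 0.01716; SE₂ = √(0.2700·0.7300/754) = 0.01617.
Independent samples: SE of the difference = √(SE₁² + SE₂²) = √(0.0002944656 + 0.0002614689) = 0.02358.
z* for 95% confidence is 1.960, so the margin of error is 1.960 × 0.02358 = 0.04622.
Point estimate p̂₁ − p̂₂ = 0.5060 − 0.2700 = 0.2360.
0.2360 ± 0.04622 → (0.1898, 0.2822).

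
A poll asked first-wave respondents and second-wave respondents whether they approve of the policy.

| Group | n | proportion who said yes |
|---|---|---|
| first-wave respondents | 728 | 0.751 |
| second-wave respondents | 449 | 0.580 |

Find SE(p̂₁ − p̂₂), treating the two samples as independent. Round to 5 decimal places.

SE₁ = √(p̂₁(1−p̂₁)/n₁) = √(0.7510·0.2490/728) = 0.01603; SE₂ = √(0.5800·0.4200/449) = 0.02329.
Independent samples: SE of the difference = √(SE₁² + SE₂²) = √(0.0002569609 + 0.0005424241) = 0.02827.

0.02827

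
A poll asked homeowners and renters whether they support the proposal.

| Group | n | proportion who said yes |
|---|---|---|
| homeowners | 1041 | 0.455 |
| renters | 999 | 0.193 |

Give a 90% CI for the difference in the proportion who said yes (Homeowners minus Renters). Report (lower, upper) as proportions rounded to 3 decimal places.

(0.229, 0.295)

The two standard errors are √(0.4550×0.5450/1041) = 0.01543 and √(0.1930×0.8070/999) = 0.01249.
Because the samples are independent, SE_diff = √(0.01543² + 0.01249²) = 0.01985.
Using z* = 1.645 for 90%, ME = 1.645 × 0.01985 = 0.03265.
p̂₁ − p̂₂ = 0.2620; interval 0.2620 ± 0.03265 gives (0.229, 0.295).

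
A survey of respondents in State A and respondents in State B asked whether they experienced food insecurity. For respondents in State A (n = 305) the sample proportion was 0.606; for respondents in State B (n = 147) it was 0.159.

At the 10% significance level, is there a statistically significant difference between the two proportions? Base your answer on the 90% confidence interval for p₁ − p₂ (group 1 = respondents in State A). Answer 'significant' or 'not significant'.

Each SE is √(p̂(1−p̂)/n): √(0.6060·0.3940/305) = 0.02798 and √(0.1590·0.8410/147) = 0.03016.
SE(p̂₁ − p̂₂) = √(SE₁² + SE₂²) = √(0.0007828804 + 0.0009096256) = 0.04114, since the two samples are independent.
At 90% confidence z* = 1.645; margin = 1.645 × 0.04114 = 0.06768.
The difference is 0.6060 − 0.1590 = 0.4470, so the interval is 0.4470 ± 0.06768 = (0.37932, 0.51468).
The interval (0.37932, 0.51468) does not contain 0, so the difference is significant.

significant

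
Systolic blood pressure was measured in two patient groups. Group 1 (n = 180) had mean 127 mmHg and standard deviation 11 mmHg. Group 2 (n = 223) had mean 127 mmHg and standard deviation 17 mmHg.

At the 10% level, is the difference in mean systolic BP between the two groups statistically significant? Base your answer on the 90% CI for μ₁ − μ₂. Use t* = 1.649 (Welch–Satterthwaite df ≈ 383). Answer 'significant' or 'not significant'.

not significant

Per-group SEs: s₁/√n₁ = 11/√180 = 0.8199, s₂/√n₂ = 17/√223 = 1.1384.
Unpooled SE of the difference: √(0.67223601 + 1.29595456) = 1.4029.
Margin of error = t* · SE = 1.649 × 1.4029 = 2.3134.
x̄₁ − x̄₂ = 127 − 127 = 0.0000.
CI: 0.0000 ± 2.3134 = (-2.3134, 2.3134).
The interval (-2.3134, 2.3134) contains 0, so the difference is not significant.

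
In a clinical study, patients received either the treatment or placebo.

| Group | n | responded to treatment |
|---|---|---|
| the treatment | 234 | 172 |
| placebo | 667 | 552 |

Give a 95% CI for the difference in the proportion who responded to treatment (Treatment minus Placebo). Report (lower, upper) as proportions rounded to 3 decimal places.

First, p̂₁ = 172/234 = 0.7350; p̂₂ = 552/667 = 0.8276.
The two standard errors are √(0.7350×0.2650/234) = 0.02885 and √(0.8276×0.1724/667) = 0.01463.
Because the samples are independent, SE_diff = √(0.02885² + 0.01463²) = 0.03235.
Using z* = 1.960 for 95%, ME = 1.960 × 0.03235 = 0.06341.
p̂₁ − p̂₂ = -0.0926; interval -0.0926 ± 0.06341 gives (-0.156, -0.029).

(-0.156, -0.029)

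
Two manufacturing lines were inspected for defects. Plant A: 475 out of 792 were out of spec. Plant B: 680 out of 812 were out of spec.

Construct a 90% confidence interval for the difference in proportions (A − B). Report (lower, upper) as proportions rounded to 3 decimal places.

p̂₁ = 475/792 = 0.5997 and p̂₂ = 680/812 = 0.8374.
SE₁ = √(p̂₁(1−p̂₁)/n₁) = √(0.5997·0.4003/792) = 0.01741; SE₂ = √(0.8374·0.1626/812) = 0.01295.
Independent samples: SE of the difference = √(SE₁² + SE₂²) = √(0.0003031081 + 0.0001677025) = 0.02170.
z* for 90% confidence is 1.645, so the margin of error is 1.645 × 0.02170 = 0.03570.
Point estimate p̂₁ − p̂₂ = 0.5997 − 0.8374 = -0.2377.
-0.2377 ± 0.03570 → (-0.273, -0.202).

(-0.273, -0.202)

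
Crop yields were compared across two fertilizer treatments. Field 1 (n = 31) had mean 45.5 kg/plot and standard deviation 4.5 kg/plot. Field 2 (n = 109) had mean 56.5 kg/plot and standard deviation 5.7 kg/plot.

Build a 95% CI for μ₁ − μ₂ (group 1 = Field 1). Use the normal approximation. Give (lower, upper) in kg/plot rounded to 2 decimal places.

SE₁ = s₁/√n₁ = 4.5/√31 = 0.8082; SE₂ = 5.7/√109 = 0.5460.
Independent samples, unequal variances: SE_diff = √(SE₁² + SE₂²) = √(0.65318724 + 0.298116) = 0.9753.
z* = 1.960, so margin of error = 1.960 × 0.9753 = 1.9116.
Difference in means = 45.5 − 56.5 = -11.0000.
-11.0000 ± 1.9116 → (-12.91, -9.09).

(-12.91, -9.09)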